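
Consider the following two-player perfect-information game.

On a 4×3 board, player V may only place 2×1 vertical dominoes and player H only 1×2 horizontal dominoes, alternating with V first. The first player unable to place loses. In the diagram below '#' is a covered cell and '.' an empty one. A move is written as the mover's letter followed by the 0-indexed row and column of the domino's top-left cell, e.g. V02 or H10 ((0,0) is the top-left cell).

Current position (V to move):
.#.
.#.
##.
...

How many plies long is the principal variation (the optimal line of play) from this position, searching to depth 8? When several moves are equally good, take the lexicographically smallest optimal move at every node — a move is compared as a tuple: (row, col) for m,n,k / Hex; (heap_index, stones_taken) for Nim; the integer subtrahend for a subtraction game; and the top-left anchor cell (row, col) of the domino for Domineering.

PV length from [.#./.#./##./...]: 3 plies

p1 V@[.#./.#./##./...]: V00[##./##./##./...]+1* V02[.##/.##/##./...]+1 V12[.#./.##/###/...]+1 V22[.#./.#./###/..#]+1
p2 H@[##./##./##./...]: H30[##./##./##./##.]-1* H31[##./##./##./.##]-1
p3 V@[##./##./##./##.]: V02[###/###/##./##.]+1* V12[##./###/###/##.]+1 V22[##./##./###/###]+1
p4 H@[###/###/##./##.] terminal -1; root [.#./.#./##./...] d8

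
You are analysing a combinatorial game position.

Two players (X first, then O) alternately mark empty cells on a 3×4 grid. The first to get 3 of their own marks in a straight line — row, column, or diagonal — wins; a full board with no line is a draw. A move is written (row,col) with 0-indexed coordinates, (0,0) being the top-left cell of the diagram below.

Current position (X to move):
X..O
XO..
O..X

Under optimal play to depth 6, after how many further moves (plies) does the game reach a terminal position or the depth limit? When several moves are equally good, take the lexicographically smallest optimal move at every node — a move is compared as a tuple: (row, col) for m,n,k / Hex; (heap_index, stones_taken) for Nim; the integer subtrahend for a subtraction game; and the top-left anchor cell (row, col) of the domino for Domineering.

PV length from [X..O/XO../O..X]: 6 plies

[X..O/XO../O..X] X move#1: (0,1):-1/XX.O/XO../O..X, (0,2):+0/X.XO/XO../O..X*, (1,2):-1/X..O/XOX./O..X, (1,3):-1/X..O/XO.X/O..X, (2,1):-1/X..O/XO../OX.X, (2,2):-1/X..O/XO../O.XX
[X.XO/XO../O..X] O move#2: (0,1):+0/XOXO/XO../O..X*, (1,2):-1/X.XO/XOO./O..X, (1,3):-1/X.XO/XO.O/O..X, (2,1):-1/X.XO/XO../OO.X, (2,2):-1/X.XO/XO../O.OX
[XOXO/XO../O..X] X move#3: (1,2):-1/XOXO/XOX./O..X, (1,3):-1/XOXO/XO.X/O..X, (2,1):+0/XOXO/XO../OX.X*, (2,2):-1/XOXO/XO../O.XX
[XOXO/XO../OX.X] O move#4: (1,2):-1/XOXO/XOO./OX.X, (1,3):-1/XOXO/XO.O/OX.X, (2,2):+0/XOXO/XO../OXOX*
[XOXO/XO../OXOX] X move#5: (1,2):+0/XOXO/XOX./OXOX*, (1,3):+0/XOXO/XO.X/OXOX
[XOXO/XOX./OXOX] O move#6: (1,3):+0/XOXO/XOXO/OXOX*
[XOXO/XOXO/OXOX] end (terminal +0, X#7); searched X..O/XO../O..X to 6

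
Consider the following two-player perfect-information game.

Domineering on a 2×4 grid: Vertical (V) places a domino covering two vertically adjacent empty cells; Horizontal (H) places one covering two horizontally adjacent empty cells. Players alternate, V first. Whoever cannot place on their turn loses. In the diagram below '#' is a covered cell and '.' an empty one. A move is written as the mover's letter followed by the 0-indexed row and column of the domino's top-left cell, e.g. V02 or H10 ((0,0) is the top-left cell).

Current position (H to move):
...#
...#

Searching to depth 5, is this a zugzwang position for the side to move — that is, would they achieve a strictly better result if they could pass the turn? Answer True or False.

zugzwang(...#/...#, H) = False

ply 1, H at ...#/...# | H00=+1→##.#/...#*; H01=+1→.###/...#; H10=+1→...#/##.#; H11=+1→...#/.###
ply 2, V at ##.#/...# | V02=-1→####/..##*
ply 3, H at ####/..## | H10=+1→####/####*
ply 4: ####/#### is terminal -1 (V); from ...#/...# depth 5
suppose H passes — search the same position with V to move:
pass> ply 1, V at ...#/...# | V00=-1→#..#/#..#; V01=+1→.#.#/.#.#*; V02=-1→..##/..##
pass> ply 2: .#.#/.#.# is terminal -1 (H); from ...#/...# depth 5
for H: play +1, pass -1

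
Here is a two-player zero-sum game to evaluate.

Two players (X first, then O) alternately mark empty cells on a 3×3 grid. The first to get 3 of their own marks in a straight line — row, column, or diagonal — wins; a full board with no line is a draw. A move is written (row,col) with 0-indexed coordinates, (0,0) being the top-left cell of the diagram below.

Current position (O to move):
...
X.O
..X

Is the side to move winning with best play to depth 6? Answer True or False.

O winning at [.../X.O/..X]: False

ply 1, O at .../X.O/..X | (0,0)=+0→O../X.O/..X*; (0,1)=-1→.O./X.O/..X; (0,2)=-1→..O/X.O/..X; (1,1)=-1→.../XOO/..X; (2,0)=+0→.../X.O/O.X; (2,1)=-1→.../X.O/.OX
ply 2, X at O../X.O/..X | (0,1)=+0→OX./X.O/..X*; (0,2)=+0→O.X/X.O/..X; (1,1)=+0→O../XXO/..X; (2,0)=+0→O../X.O/X.X; (2,1)=+0→O../X.O/.XX
ply 3, O at OX./X.O/..X | (0,2)=-1→OXO/X.O/..X; (1,1)=+0→OX./XOO/..X*; (2,0)=+0→OX./X.O/O.X; (2,1)=+0→OX./X.O/.OX
ply 4, X at OX./XOO/..X | (0,2)=+0→OXX/XOO/..X*; (2,0)=+0→OX./XOO/X.X; (2,1)=+0→OX./XOO/.XX
ply 5, O at OXX/XOO/..X | (2,0)=+0→OXX/XOO/O.X*; (2,1)=+0→OXX/XOO/.OX
ply 6, X at OXX/XOO/O.X | (2,1)=+0→OXX/XOO/OXX*
ply 7: OXX/XOO/OXX is terminal +0 (O); from .../X.O/..X depth 6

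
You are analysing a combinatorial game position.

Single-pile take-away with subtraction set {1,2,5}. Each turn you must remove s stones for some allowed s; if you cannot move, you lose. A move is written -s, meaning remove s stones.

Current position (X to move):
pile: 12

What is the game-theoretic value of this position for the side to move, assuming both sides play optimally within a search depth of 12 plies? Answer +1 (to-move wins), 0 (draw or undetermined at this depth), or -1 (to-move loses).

value(12, X) = -1

[12] X move#1: -1:-1/11*, -2:-1/10, -5:-1/7
[11] O move#2: -1:-1/10, -2:+1/9*, -5:+1/6
[9] X move#3: -1:-1/8*, -2:-1/7, -5:-1/4
[8] O move#4: -1:-1/7, -2:+1/6*, -5:+1/3
[6] X move#5: -1:-1/5*, -2:-1/4, -5:-1/1
[5] O move#6: -1:-1/4, -2:+1/3*, -5:+1/0
[3] X move#7: -1:-1/2*, -2:-1/1
[2] O move#8: -1:-1/1, -2:+1/0*
[0] end (terminal -1, X#9); searched 12 to 12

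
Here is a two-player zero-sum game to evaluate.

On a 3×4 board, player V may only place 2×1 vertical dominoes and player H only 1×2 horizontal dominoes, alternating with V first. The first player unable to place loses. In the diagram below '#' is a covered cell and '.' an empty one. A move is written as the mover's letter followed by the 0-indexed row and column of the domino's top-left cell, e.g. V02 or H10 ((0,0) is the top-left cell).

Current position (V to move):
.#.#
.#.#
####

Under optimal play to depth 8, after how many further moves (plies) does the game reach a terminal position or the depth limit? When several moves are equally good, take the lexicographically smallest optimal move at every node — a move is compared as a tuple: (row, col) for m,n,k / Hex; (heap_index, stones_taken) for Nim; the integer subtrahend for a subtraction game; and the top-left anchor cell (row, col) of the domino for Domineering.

ply 1, V at .#.#/.#.#/#### | V00=+1→##.#/##.#/####*; V02=+1→.###/.###/####
ply 2: ##.#/##.#/#### is terminal -1 (H); from .#.#/.#.#/#### depth 8

PV length from [.#.#/.#.#/####]: 1 ply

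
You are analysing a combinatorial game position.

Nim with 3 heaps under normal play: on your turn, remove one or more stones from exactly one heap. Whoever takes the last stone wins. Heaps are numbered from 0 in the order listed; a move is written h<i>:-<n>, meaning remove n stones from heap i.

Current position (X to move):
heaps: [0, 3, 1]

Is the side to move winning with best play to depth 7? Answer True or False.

ply 1, X at (0,3,1) | h1:-1=-1→(0,2,1); h1:-2=+1→(0,1,1)*; h1:-3=-1→(0,0,1); h2:-1=-1→(0,3,0)
ply 2, O at (0,1,1) | h1:-1=-1→(0,0,1)*; h2:-1=-1→(0,1,0)
ply 3, X at (0,0,1) | h2:-1=+1→(0,0,0)*
ply 4: (0,0,0) is terminal -1 (O); from (0,3,1) depth 7

X winning at [(0,3,1)]: True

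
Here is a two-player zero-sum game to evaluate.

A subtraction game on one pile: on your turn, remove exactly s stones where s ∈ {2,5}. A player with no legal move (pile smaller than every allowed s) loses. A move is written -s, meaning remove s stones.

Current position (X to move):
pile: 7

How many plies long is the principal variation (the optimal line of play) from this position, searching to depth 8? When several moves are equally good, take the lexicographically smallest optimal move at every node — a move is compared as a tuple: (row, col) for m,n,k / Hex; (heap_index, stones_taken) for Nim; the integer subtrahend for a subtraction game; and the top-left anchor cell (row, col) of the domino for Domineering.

p1 X@[7]: -2[5]-1* -5[2]-1
p2 O@[5]: -2[3]-1 -5[0]+1*
p3 X@[0] terminal -1; root [7] d8

PV length from [7]: 2 plies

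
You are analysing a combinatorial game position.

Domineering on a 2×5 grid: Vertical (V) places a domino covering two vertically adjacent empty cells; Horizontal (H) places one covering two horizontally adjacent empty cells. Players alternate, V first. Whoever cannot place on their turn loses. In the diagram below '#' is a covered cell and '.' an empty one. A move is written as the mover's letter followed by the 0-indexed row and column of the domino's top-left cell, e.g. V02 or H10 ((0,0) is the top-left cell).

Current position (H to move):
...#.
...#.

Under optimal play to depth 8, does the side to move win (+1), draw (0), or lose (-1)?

value(...#./...#., H) = -1

p1 H@[...#./...#.]: H00[##.#./...#.]-1* H01[.###./...#.]-1 H10[...#./##.#.]-1 H11[...#./.###.]-1
p2 V@[##.#./...#.]: V02[####./..##.]+1* V04[##.##/...##]-1
p3 H@[####./..##.]: H10[####./####.]-1*
p4 V@[####./####.]: V04[#####/#####]+1*
p5 H@[#####/#####] terminal -1; root [...#./...#.] d8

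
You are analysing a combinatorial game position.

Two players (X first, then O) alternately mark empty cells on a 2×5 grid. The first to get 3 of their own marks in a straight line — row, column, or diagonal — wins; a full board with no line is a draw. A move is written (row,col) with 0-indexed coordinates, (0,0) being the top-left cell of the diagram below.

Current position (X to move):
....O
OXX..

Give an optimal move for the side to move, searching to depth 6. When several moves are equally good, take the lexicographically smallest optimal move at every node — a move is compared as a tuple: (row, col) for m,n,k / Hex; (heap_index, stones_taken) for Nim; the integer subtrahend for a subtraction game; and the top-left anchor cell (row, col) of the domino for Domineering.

p1 X@[....O/OXX..]: (0,0)[X...O/OXX..]+0 (0,1)[.X..O/OXX..]+1* (0,2)[..X.O/OXX..]+1 (0,3)[...XO/OXX..]+0 (1,3)[....O/OXXX.]+1 (1,4)[....O/OXX.X]+0
p2 O@[.X..O/OXX..]: (0,0)[OX..O/OXX..]-1* (0,2)[.XO.O/OXX..]-1 (0,3)[.X.OO/OXX..]-1 (1,3)[.X..O/OXXO.]-1 (1,4)[.X..O/OXX.O]-1
p3 X@[OX..O/OXX..]: (0,2)[OXX.O/OXX..]+1* (0,3)[OX.XO/OXX..]+1 (1,3)[OX..O/OXXX.]+1 (1,4)[OX..O/OXX.X]+0
p4 O@[OXX.O/OXX..]: (0,3)[OXXOO/OXX..]-1* (1,3)[OXX.O/OXXO.]-1 (1,4)[OXX.O/OXX.O]-1
p5 X@[OXXOO/OXX..]: (1,3)[OXXOO/OXXX.]+1* (1,4)[OXXOO/OXX.X]+0
p6 O@[OXXOO/OXXX.] terminal -1; root [....O/OXX..] d6

X's best at [....O/OXX..]: (0,1)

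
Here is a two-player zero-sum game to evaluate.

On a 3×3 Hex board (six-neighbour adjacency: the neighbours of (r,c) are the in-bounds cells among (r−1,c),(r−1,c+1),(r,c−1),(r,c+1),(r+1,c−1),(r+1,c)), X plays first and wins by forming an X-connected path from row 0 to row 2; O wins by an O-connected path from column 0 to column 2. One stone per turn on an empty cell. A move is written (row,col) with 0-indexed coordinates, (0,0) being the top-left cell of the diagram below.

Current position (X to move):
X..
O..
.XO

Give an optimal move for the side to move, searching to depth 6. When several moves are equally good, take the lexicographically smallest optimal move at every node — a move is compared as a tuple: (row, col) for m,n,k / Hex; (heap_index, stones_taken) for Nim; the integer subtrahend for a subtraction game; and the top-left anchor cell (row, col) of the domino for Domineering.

X's best at [X../O../.XO]: (0,2)

[X../O../.XO] X move#1: (0,1):-1/XX./O../.XO, (0,2):+1/X.X/O../.XO*, (1,1):+1/X../OX./.XO, (1,2):-1/X../O.X/.XO, (2,0):-1/X../O../XXO
[X.X/O../.XO] O move#2: (0,1):-1/XOX/O../.XO*, (1,1):-1/X.X/OO./.XO, (1,2):-1/X.X/O.O/.XO, (2,0):-1/X.X/O../OXO
[XOX/O../.XO] X move#3: (1,1):+1/XOX/OX./.XO*, (1,2):+1/XOX/O.X/.XO, (2,0):+1/XOX/O../XXO
[XOX/OX./.XO] end (terminal -1, O#4); searched X../O../.XO to 6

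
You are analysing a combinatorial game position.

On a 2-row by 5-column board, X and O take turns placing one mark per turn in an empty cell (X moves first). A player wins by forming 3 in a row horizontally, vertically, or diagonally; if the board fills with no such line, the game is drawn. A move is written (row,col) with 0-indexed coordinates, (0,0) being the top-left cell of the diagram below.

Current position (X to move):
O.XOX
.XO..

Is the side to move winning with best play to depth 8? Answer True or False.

p1 X@[O.XOX/.XO..]: (0,1)[OXXOX/.XO..]+0* (1,0)[O.XOX/XXO..]+0 (1,3)[O.XOX/.XOX.]+0 (1,4)[O.XOX/.XO.X]+0
p2 O@[OXXOX/.XO..]: (1,0)[OXXOX/OXO..]+0* (1,3)[OXXOX/.XOO.]+0 (1,4)[OXXOX/.XO.O]+0
p3 X@[OXXOX/OXO..]: (1,3)[OXXOX/OXOX.]+0* (1,4)[OXXOX/OXO.X]+0
p4 O@[OXXOX/OXOX.]: (1,4)[OXXOX/OXOXO]+0*
p5 X@[OXXOX/OXOXO] terminal +0; root [O.XOX/.XO..] d8

X winning at [O.XOX/.XO..]: False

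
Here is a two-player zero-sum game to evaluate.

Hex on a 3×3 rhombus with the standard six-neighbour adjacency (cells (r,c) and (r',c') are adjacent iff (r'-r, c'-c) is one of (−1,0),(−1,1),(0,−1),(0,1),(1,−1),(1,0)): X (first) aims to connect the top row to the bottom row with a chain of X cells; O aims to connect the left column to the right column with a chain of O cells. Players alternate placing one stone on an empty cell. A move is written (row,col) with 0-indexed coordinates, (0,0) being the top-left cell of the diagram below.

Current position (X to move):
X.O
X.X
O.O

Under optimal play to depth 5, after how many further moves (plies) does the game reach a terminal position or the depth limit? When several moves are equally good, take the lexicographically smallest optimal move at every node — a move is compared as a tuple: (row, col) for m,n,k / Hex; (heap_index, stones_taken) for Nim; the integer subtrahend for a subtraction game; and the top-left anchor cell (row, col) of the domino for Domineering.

PV length from [X.O/X.X/O.O]: 2 plies

p1 X@[X.O/X.X/O.O]: (0,1)[XXO/X.X/O.O]-1* (1,1)[X.O/XXX/O.O]-1 (2,1)[X.O/X.X/OXO]-1
p2 O@[XXO/X.X/O.O]: (1,1)[XXO/XOX/O.O]+1* (2,1)[XXO/X.X/OOO]+1
p3 X@[XXO/XOX/O.O] terminal -1; root [X.O/X.X/O.O] d5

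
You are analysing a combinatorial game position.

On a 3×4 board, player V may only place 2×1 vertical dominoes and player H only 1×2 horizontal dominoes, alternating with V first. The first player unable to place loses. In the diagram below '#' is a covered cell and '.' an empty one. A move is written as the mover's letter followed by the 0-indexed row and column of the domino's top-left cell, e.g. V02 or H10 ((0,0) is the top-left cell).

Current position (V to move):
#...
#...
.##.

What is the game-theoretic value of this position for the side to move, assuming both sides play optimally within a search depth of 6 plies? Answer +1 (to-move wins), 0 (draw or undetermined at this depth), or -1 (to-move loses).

[#.../#.../.##.] V move#1: V01:-1/##../##../.##., V02:+1/#.#./#.#./.##.*, V03:-1/#..#/#..#/.##., V13:-1/#.../#..#/.###
[#.#./#.#./.##.] end (terminal -1, H#2); searched #.../#.../.##. to 6

value(#.../#.../.##., V) = +1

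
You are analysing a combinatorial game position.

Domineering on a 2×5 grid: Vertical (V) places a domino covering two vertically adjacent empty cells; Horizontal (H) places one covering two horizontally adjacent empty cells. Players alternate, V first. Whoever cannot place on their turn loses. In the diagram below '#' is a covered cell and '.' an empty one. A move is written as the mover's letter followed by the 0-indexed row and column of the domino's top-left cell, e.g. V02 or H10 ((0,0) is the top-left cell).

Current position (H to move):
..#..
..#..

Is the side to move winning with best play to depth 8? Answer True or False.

H winning at [..#../..#..]: False

[..#../..#..] H move#1: H00:-1/###../..#..*, H03:-1/..###/..#.., H10:-1/..#../###.., H13:-1/..#../..###
[###../..#..] V move#2: V03:+1/####./..##.*, V04:+1/###.#/..#.#
[####./..##.] H move#3: H10:-1/####./####.*
[####./####.] V move#4: V04:+1/#####/#####*
[#####/#####] end (terminal -1, H#5); searched ..#../..#.. to 8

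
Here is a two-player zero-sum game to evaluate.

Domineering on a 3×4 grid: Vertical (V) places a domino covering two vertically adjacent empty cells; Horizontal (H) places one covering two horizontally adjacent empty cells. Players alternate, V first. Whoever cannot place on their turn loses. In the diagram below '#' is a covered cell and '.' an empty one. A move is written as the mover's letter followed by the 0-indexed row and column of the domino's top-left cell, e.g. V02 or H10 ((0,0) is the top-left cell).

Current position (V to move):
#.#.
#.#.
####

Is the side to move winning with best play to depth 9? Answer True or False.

[#.#./#.#./####] V move#1: V01:+1/###./###./####*, V03:+1/#.##/#.##/####
[###./###./####] end (terminal -1, H#2); searched #.#./#.#./#### to 9

V winning at [#.#./#.#./####]: True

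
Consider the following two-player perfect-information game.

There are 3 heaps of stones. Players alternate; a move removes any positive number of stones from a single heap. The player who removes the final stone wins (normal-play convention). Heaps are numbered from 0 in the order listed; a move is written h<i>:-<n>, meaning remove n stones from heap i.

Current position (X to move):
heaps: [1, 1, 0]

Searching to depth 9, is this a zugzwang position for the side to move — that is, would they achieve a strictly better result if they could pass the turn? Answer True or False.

ply 1, X at (1,1,0) | h0:-1=-1→(0,1,0)*; h1:-1=-1→(1,0,0)
ply 2, O at (0,1,0) | h1:-1=+1→(0,0,0)*
ply 3: (0,0,0) is terminal -1 (X); from (1,1,0) depth 9
suppose X passes — search the same position with O to move:
pass> ply 1, O at (1,1,0) | h0:-1=-1→(0,1,0)*; h1:-1=-1→(1,0,0)
pass> ply 2, X at (0,1,0) | h1:-1=+1→(0,0,0)*
pass> ply 3: (0,0,0) is terminal -1 (O); from (1,1,0) depth 9
for X: play -1, pass +1

zugzwang((1,1,0), X) = True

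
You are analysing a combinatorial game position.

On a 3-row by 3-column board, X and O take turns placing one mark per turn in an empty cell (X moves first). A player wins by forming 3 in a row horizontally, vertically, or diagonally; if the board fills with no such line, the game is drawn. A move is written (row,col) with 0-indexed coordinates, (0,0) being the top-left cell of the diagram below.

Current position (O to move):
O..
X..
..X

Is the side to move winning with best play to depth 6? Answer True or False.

p1 O@[O../X../..X]: (0,1)[OO./X../..X]-1 (0,2)[O.O/X../..X]+0* (1,1)[O../XO./..X]+0 (1,2)[O../X.O/..X]+0 (2,0)[O../X../O.X]-1 (2,1)[O../X../.OX]-1
p2 X@[O.O/X../..X]: (0,1)[OXO/X../..X]+0* (1,1)[O.O/XX./..X]-1 (1,2)[O.O/X.X/..X]-1 (2,0)[O.O/X../X.X]-1 (2,1)[O.O/X../.XX]-1
p3 O@[OXO/X../..X]: (1,1)[OXO/XO./..X]+0* (1,2)[OXO/X.O/..X]-1 (2,0)[OXO/X../O.X]-1 (2,1)[OXO/X../.OX]+0
p4 X@[OXO/XO./..X]: (1,2)[OXO/XOX/..X]-1 (2,0)[OXO/XO./X.X]+0* (2,1)[OXO/XO./.XX]-1
p5 O@[OXO/XO./X.X]: (1,2)[OXO/XOO/X.X]-1 (2,1)[OXO/XO./XOX]+0*
p6 X@[OXO/XO./XOX]: (1,2)[OXO/XOX/XOX]+0*
p7 O@[OXO/XOX/XOX] terminal +0; root [O../X../..X] d6

O winning at [O../X../..X]: False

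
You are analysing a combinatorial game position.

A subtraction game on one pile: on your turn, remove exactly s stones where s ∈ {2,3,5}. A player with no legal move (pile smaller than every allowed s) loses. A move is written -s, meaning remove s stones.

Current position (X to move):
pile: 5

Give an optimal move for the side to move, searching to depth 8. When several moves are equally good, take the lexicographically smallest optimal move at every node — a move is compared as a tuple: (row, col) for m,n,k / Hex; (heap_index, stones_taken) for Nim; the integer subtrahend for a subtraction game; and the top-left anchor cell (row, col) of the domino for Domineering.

X's best at [5]: -5

p1 X@[5]: -2[3]-1 -3[2]-1 -5[0]+1*
p2 O@[0] terminal -1; root [5] d8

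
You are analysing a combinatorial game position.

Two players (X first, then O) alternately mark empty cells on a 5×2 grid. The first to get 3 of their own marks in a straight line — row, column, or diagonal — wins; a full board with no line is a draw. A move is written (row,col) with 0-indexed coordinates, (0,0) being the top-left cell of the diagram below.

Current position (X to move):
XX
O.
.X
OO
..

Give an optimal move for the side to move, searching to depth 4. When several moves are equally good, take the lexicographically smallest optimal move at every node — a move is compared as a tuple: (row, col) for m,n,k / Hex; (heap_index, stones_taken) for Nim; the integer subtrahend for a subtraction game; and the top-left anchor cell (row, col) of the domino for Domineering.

p1 X@[XX/O./.X/OO/..]: (1,1)[XX/OX/.X/OO/..]+1* (2,0)[XX/O./XX/OO/..]+0 (4,0)[XX/O./.X/OO/X.]-1 (4,1)[XX/O./.X/OO/.X]-1
p2 O@[XX/OX/.X/OO/..] terminal -1; root [XX/O./.X/OO/..] d4

X's best at [XX/O./.X/OO/..]: (1,1)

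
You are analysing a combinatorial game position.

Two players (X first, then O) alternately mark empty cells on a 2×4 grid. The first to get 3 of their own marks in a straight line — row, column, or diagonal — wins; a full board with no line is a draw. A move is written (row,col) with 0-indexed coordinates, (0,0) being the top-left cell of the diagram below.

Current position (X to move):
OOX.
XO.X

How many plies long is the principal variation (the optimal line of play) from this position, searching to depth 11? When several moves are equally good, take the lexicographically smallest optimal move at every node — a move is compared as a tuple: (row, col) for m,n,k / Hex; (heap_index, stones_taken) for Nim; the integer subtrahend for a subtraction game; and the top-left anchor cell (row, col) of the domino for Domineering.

PV length from [OOX./XO.X]: 2 plies

ply 1, X at OOX./XO.X | (0,3)=+0→OOXX/XO.X*; (1,2)=+0→OOX./XOXX
ply 2, O at OOXX/XO.X | (1,2)=+0→OOXX/XOOX*
ply 3: OOXX/XOOX is terminal +0 (X); from OOX./XO.X depth 11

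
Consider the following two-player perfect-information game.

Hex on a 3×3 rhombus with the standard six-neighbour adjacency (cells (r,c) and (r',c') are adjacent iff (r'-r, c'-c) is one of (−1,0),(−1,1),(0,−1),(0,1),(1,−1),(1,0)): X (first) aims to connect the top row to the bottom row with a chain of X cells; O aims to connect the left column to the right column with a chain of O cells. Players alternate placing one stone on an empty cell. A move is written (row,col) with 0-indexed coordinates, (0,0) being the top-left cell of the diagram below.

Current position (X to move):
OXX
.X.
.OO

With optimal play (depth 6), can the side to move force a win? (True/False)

p1 X@[OXX/.X./.OO]: (1,0)[OXX/XX./.OO]-1 (1,2)[OXX/.XX/.OO]-1 (2,0)[OXX/.X./XOO]+1*
p2 O@[OXX/.X./XOO] terminal -1; root [OXX/.X./.OO] d6

X winning at [OXX/.X./.OO]: True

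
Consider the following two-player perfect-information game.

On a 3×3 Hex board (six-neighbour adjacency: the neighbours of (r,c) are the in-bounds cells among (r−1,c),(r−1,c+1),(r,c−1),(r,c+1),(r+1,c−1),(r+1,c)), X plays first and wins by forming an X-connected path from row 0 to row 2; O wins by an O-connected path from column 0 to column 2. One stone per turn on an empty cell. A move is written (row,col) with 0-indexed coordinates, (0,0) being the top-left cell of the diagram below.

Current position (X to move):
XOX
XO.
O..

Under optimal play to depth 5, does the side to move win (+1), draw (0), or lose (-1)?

[XOX/XO./O..] X move#1: (1,2):+1/XOX/XOX/O..*, (2,1):-1/XOX/XO./OX., (2,2):-1/XOX/XO./O.X
[XOX/XOX/O..] O move#2: (2,1):-1/XOX/XOX/OO.*, (2,2):-1/XOX/XOX/O.O
[XOX/XOX/OO.] X move#3: (2,2):+1/XOX/XOX/OOX*
[XOX/XOX/OOX] end (terminal -1, O#4); searched XOX/XO./O.. to 5

value(XOX/XO./O.., X) = +1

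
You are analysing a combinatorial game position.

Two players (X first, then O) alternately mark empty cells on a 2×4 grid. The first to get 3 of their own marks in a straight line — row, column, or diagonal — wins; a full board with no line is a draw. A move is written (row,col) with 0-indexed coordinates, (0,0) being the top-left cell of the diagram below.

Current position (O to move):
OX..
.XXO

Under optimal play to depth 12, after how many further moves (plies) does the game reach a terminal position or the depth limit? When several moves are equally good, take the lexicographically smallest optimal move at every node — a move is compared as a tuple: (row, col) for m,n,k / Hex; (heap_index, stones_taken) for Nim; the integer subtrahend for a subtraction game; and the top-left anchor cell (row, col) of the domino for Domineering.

ply 1, O at OX../.XXO | (0,2)=-1→OXO./.XXO; (0,3)=-1→OX.O/.XXO; (1,0)=+0→OX../OXXO*
ply 2, X at OX../OXXO | (0,2)=+0→OXX./OXXO*; (0,3)=+0→OX.X/OXXO
ply 3, O at OXX./OXXO | (0,3)=+0→OXXO/OXXO*
ply 4: OXXO/OXXO is terminal +0 (X); from OX../.XXO depth 12

PV length from [OX../.XXO]: 3 plies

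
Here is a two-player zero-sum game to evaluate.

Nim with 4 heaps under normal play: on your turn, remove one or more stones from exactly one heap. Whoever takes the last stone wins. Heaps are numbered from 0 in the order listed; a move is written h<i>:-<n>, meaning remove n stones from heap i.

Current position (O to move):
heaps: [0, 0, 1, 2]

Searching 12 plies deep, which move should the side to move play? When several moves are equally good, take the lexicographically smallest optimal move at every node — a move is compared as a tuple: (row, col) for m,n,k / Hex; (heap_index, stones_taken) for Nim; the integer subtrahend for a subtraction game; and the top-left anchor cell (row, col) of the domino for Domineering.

O's best at [(0,0,1,2)]: h3:-1

[(0,0,1,2)] O move#1: h2:-1:-1/(0,0,0,2), h3:-1:+1/(0,0,1,1)*, h3:-2:-1/(0,0,1,0)
[(0,0,1,1)] X move#2: h2:-1:-1/(0,0,0,1)*, h3:-1:-1/(0,0,1,0)
[(0,0,0,1)] O move#3: h3:-1:+1/(0,0,0,0)*
[(0,0,0,0)] end (terminal -1, X#4); searched (0,0,1,2) to 12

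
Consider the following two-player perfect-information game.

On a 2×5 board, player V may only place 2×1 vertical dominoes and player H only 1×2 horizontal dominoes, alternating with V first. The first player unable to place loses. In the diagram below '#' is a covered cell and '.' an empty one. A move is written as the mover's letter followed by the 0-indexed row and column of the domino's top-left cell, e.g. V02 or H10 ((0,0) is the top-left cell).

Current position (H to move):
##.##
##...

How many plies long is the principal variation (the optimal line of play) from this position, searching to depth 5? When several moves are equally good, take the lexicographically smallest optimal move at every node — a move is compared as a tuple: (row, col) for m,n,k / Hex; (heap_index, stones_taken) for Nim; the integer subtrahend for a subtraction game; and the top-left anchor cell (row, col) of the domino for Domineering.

p1 H@[##.##/##...]: H12[##.##/####.]+1* H13[##.##/##.##]-1
p2 V@[##.##/####.] terminal -1; root [##.##/##...] d5

PV length from [##.##/##...]: 1 ply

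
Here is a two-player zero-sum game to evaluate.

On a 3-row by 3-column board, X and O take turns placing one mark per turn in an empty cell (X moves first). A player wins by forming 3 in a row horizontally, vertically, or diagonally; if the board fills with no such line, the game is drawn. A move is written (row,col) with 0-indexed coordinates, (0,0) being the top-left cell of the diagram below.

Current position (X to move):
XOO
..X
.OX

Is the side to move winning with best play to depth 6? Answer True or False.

X winning at [XOO/..X/.OX]: True

ply 1, X at XOO/..X/.OX | (1,0)=-1→XOO/X.X/.OX; (1,1)=+1→XOO/.XX/.OX*; (2,0)=-1→XOO/..X/XOX
ply 2: XOO/.XX/.OX is terminal -1 (O); from XOO/..X/.OX depth 6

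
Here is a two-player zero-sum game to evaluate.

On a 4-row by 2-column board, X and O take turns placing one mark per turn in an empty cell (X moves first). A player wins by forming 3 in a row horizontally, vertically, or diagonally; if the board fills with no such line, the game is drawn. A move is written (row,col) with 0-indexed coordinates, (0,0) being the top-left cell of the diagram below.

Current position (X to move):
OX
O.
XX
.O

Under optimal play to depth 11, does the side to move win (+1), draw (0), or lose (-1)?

[OX/O./XX/.O] X move#1: (1,1):+1/OX/OX/XX/.O*, (3,0):+0/OX/O./XX/XO
[OX/OX/XX/.O] end (terminal -1, O#2); searched OX/O./XX/.O to 11

value(OX/O./XX/.O, X) = +1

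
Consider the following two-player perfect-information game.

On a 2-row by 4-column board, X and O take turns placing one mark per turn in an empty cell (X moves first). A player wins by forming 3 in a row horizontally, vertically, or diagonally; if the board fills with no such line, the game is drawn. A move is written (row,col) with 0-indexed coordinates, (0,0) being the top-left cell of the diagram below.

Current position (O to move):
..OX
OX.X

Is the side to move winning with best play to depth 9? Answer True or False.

p1 O@[..OX/OX.X]: (0,0)[O.OX/OX.X]-1 (0,1)[.OOX/OX.X]-1 (1,2)[..OX/OXOX]+0*
p2 X@[..OX/OXOX]: (0,0)[X.OX/OXOX]+0* (0,1)[.XOX/OXOX]+0
p3 O@[X.OX/OXOX]: (0,1)[XOOX/OXOX]+0*
p4 X@[XOOX/OXOX] terminal +0; root [..OX/OX.X] d9

O winning at [..OX/OX.X]: False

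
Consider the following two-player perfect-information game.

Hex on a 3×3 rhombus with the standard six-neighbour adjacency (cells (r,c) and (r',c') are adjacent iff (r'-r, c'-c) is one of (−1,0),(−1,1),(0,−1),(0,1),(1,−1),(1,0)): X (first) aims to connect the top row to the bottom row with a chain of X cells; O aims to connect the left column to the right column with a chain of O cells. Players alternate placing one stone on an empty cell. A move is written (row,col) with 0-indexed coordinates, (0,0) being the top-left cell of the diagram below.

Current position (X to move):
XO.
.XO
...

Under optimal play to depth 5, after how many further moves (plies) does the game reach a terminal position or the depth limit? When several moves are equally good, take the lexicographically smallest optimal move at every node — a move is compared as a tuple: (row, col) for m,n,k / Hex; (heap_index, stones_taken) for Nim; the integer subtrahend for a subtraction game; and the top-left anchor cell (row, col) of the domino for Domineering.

p1 X@[XO./.XO/...]: (0,2)[XOX/.XO/...]+1* (1,0)[XO./XXO/...]+1 (2,0)[XO./.XO/X..]+1 (2,1)[XO./.XO/.X.]+1 (2,2)[XO./.XO/..X]+1
p2 O@[XOX/.XO/...]: (1,0)[XOX/OXO/...]-1* (2,0)[XOX/.XO/O..]-1 (2,1)[XOX/.XO/.O.]-1 (2,2)[XOX/.XO/..O]-1
p3 X@[XOX/OXO/...]: (2,0)[XOX/OXO/X..]+1* (2,1)[XOX/OXO/.X.]+1 (2,2)[XOX/OXO/..X]+1
p4 O@[XOX/OXO/X..] terminal -1; root [XO./.XO/...] d5

PV length from [XO./.XO/...]: 3 plies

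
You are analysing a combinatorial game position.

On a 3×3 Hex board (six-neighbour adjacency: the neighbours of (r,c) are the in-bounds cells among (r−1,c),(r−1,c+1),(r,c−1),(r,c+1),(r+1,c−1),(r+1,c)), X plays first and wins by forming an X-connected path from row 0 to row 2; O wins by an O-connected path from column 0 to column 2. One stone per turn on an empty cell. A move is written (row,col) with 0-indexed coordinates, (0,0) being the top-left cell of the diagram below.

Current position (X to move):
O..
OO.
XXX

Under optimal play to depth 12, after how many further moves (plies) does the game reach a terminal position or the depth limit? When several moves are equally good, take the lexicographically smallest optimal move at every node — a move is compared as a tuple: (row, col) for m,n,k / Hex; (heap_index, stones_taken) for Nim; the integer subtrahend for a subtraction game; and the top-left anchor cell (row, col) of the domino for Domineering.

PV length from [O../OO./XXX]: 2 plies

p1 X@[O../OO./XXX]: (0,1)[OX./OO./XXX]-1* (0,2)[O.X/OO./XXX]-1 (1,2)[O../OOX/XXX]-1
p2 O@[OX./OO./XXX]: (0,2)[OXO/OO./XXX]+1* (1,2)[OX./OOO/XXX]+1
p3 X@[OXO/OO./XXX] terminal -1; root [O../OO./XXX] d12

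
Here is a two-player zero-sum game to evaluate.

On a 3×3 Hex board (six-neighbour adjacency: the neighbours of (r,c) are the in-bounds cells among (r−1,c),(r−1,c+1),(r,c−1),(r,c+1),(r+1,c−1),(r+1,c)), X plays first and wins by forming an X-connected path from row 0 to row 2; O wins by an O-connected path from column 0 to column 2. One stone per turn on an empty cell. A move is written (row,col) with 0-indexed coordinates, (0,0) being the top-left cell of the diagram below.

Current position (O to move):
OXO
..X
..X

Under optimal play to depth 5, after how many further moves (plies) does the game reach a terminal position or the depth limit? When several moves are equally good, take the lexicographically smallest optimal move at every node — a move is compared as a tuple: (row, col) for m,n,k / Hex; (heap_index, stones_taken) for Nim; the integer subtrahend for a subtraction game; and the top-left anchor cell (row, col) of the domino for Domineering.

PV length from [OXO/..X/..X]: 3 plies

ply 1, O at OXO/..X/..X | (1,0)=-1→OXO/O.X/..X; (1,1)=+1→OXO/.OX/..X*; (2,0)=-1→OXO/..X/O.X; (2,1)=-1→OXO/..X/.OX
ply 2, X at OXO/.OX/..X | (1,0)=-1→OXO/XOX/..X*; (2,0)=-1→OXO/.OX/X.X; (2,1)=-1→OXO/.OX/.XX
ply 3, O at OXO/XOX/..X | (2,0)=+1→OXO/XOX/O.X*; (2,1)=-1→OXO/XOX/.OX
ply 4: OXO/XOX/O.X is terminal -1 (X); from OXO/..X/..X depth 5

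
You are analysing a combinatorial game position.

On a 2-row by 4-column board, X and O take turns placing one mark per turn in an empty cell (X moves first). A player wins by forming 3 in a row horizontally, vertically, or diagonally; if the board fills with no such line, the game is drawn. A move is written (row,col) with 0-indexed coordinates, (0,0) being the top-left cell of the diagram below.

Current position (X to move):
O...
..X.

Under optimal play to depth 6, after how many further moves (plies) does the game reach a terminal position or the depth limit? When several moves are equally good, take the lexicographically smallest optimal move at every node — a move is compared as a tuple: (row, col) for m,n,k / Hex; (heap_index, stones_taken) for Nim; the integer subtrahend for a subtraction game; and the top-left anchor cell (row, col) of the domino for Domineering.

PV length from [O.../..X.]: 5 plies

[O.../..X.] X move#1: (0,1):+0/OX../..X., (0,2):+0/O.X./..X., (0,3):+0/O..X/..X., (1,0):+0/O.../X.X., (1,1):+1/O.../.XX.*, (1,3):+0/O.../..XX
[O.../.XX.] O move#2: (0,1):-1/OO../.XX.*, (0,2):-1/O.O./.XX., (0,3):-1/O..O/.XX., (1,0):-1/O.../OXX., (1,3):-1/O.../.XXO
[OO../.XX.] X move#3: (0,2):+1/OOX./.XX.*, (0,3):-1/OO.X/.XX., (1,0):+1/OO../XXX., (1,3):+1/OO../.XXX
[OOX./.XX.] O move#4: (0,3):-1/OOXO/.XX.*, (1,0):-1/OOX./OXX., (1,3):-1/OOX./.XXO
[OOXO/.XX.] X move#5: (1,0):+1/OOXO/XXX.*, (1,3):+1/OOXO/.XXX
[OOXO/XXX.] end (terminal -1, O#6); searched O.../..X. to 6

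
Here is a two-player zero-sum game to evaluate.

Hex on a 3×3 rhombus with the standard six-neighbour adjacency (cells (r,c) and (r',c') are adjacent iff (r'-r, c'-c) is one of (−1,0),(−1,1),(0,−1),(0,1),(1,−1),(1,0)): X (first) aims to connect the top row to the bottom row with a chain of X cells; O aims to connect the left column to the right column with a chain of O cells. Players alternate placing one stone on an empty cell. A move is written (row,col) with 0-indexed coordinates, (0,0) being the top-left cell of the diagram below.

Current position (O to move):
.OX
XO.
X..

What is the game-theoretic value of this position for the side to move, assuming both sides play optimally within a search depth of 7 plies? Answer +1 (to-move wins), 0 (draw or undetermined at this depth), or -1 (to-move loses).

p1 O@[.OX/XO./X..]: (0,0)[OOX/XO./X..]-1* (1,2)[.OX/XOO/X..]-1 (2,1)[.OX/XO./XO.]-1 (2,2)[.OX/XO./X.O]-1
p2 X@[OOX/XO./X..]: (1,2)[OOX/XOX/X..]+1* (2,1)[OOX/XO./XX.]-1 (2,2)[OOX/XO./X.X]-1
p3 O@[OOX/XOX/X..]: (2,1)[OOX/XOX/XO.]-1* (2,2)[OOX/XOX/X.O]-1
p4 X@[OOX/XOX/XO.]: (2,2)[OOX/XOX/XOX]+1*
p5 O@[OOX/XOX/XOX] terminal -1; root [.OX/XO./X..] d7

value(.OX/XO./X.., O) = -1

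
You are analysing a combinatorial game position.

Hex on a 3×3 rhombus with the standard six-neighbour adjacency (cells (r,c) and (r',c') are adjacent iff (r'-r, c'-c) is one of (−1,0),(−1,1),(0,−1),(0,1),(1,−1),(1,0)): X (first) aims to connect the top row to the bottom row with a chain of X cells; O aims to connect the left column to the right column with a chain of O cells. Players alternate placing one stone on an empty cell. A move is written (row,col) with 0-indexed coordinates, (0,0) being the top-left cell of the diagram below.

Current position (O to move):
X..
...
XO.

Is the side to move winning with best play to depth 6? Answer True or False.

p1 O@[X../.../XO.]: (0,1)[XO./.../XO.]-1* (0,2)[X.O/.../XO.]-1 (1,0)[X../O../XO.]-1 (1,1)[X../.O./XO.]-1 (1,2)[X../..O/XO.]-1 (2,2)[X../.../XOO]-1
p2 X@[XO./.../XO.]: (0,2)[XOX/.../XO.]+1* (1,0)[XO./X../XO.]+1 (1,1)[XO./.X./XO.]+1 (1,2)[XO./..X/XO.]+1 (2,2)[XO./.../XOX]+1
p3 O@[XOX/.../XO.]: (1,0)[XOX/O../XO.]-1* (1,1)[XOX/.O./XO.]-1 (1,2)[XOX/..O/XO.]-1 (2,2)[XOX/.../XOO]-1
p4 X@[XOX/O../XO.]: (1,1)[XOX/OX./XO.]+1* (1,2)[XOX/O.X/XO.]+1 (2,2)[XOX/O../XOX]+1
p5 O@[XOX/OX./XO.] terminal -1; root [X../.../XO.] d6

O winning at [X../.../XO.]: False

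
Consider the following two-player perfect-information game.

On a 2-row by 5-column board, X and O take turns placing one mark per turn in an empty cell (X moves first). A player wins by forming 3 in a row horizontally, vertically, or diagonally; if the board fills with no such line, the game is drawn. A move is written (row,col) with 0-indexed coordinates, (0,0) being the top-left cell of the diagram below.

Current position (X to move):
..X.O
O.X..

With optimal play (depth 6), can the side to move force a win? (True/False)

[..X.O/O.X..] X move#1: (0,0):+1/X.X.O/O.X..*, (0,1):+1/.XX.O/O.X.., (0,3):+1/..XXO/O.X.., (1,1):+1/..X.O/OXX.., (1,3):+1/..X.O/O.XX., (1,4):+1/..X.O/O.X.X
[X.X.O/O.X..] O move#2: (0,1):-1/XOX.O/O.X..*, (0,3):-1/X.XOO/O.X.., (1,1):-1/X.X.O/OOX.., (1,3):-1/X.X.O/O.XO., (1,4):-1/X.X.O/O.X.O
[XOX.O/O.X..] X move#3: (0,3):+0/XOXXO/O.X.., (1,1):+0/XOX.O/OXX.., (1,3):+1/XOX.O/O.XX.*, (1,4):+0/XOX.O/O.X.X
[XOX.O/O.XX.] O move#4: (0,3):-1/XOXOO/O.XX.*, (1,1):-1/XOX.O/OOXX., (1,4):-1/XOX.O/O.XXO
[XOXOO/O.XX.] X move#5: (1,1):+1/XOXOO/OXXX.*, (1,4):+1/XOXOO/O.XXX
[XOXOO/OXXX.] end (terminal -1, O#6); searched ..X.O/O.X.. to 6

X winning at [..X.O/O.X..]: True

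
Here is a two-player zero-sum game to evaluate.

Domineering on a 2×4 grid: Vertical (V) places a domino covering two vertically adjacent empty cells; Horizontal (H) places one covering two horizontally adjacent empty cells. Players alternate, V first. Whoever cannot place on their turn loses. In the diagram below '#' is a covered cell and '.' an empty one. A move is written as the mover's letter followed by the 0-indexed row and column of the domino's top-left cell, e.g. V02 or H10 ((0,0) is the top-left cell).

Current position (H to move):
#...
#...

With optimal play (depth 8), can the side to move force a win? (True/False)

H winning at [#.../#...]: True

p1 H@[#.../#...]: H01[###./#...]+1* H02[#.##/#...]+1 H11[#.../###.]+1 H12[#.../#.##]+1
p2 V@[###./#...]: V03[####/#..#]-1*
p3 H@[####/#..#]: H11[####/####]+1*
p4 V@[####/####] terminal -1; root [#.../#...] d8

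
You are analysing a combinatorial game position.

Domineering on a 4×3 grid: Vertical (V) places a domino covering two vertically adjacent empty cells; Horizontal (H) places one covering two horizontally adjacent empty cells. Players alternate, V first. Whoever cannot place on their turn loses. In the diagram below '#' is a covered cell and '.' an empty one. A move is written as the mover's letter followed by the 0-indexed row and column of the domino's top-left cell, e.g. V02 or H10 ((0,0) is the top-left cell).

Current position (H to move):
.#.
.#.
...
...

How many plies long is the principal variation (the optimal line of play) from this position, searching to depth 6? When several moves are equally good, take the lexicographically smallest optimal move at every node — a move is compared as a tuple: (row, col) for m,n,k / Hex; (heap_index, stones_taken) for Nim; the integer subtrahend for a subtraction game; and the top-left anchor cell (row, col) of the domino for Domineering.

PV length from [.#./.#./.../...]: 4 plies

ply 1, H at .#./.#./.../... | H20=-1→.#./.#./##./...*; H21=-1→.#./.#./.##/...; H30=-1→.#./.#./.../##.; H31=-1→.#./.#./.../.##
ply 2, V at .#./.#./##./... | V00=+1→##./##./##./...*; V02=+1→.##/.##/##./...; V12=+1→.#./.##/###/...; V22=+1→.#./.#./###/..#
ply 3, H at ##./##./##./... | H30=-1→##./##./##./##.*; H31=-1→##./##./##./.##
ply 4, V at ##./##./##./##. | V02=+1→###/###/##./##.*; V12=+1→##./###/###/##.; V22=+1→##./##./###/###
ply 5: ###/###/##./##. is terminal -1 (H); from .#./.#./.../... depth 6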